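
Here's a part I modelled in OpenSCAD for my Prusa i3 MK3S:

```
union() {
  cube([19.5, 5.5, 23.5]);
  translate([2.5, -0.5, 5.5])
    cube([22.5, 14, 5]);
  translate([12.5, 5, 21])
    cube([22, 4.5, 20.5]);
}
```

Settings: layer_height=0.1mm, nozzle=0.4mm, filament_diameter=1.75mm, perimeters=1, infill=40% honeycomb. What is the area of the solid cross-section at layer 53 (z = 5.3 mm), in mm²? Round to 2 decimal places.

At z = 5.3 mm: the 19.5×5.5 cube contributes its full rectangle (area 107.25 mm²); the cube at (2.5, -0.5) is not intersected at this z (z outside [5.5, 10.5]); the cube at (12.5, 5) is not intersected at this z (z outside [21, 41.5]); Merging all regions: only the 19.5×5.5 cube is present, so the union is just that shape — area = 107.25 mm². Overall, the cross-section is a single solid region. Net area = 107.25 mm².

107.25 mm²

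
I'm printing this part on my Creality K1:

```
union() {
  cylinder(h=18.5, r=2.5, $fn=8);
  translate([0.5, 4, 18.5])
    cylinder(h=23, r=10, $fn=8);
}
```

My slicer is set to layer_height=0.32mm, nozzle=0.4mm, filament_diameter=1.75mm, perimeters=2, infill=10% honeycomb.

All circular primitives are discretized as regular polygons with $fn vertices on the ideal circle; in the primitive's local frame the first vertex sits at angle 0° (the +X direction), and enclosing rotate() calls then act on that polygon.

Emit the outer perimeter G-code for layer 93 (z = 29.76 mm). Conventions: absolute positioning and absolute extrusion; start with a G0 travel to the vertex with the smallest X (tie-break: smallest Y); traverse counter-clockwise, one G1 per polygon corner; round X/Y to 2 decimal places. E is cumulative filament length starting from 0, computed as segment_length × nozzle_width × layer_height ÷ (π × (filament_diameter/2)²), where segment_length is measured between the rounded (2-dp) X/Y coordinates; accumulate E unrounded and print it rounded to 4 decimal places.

At z = 29.76 mm: the cylinder is not intersected at this z (z outside [0, 18.5]); the r=10 cylinder at (0.5, 4) gives a regular 8-gon of circumradius 10 (constant along its height); Combining (union): only the r=10 cylinder at (0.5, 4) is present, so the union is just that shape — 1 connected region. The outline is a single polygon with 8 vertices. Extrusion per mm of travel: 0.4 × 0.32 / (π × 0.875²) = 0.053216. Accumulating E over each segment gives final E = 3.2581.

G0 X-9.50 Y4.00 Z29.76
G1 X-6.57 Y-3.07 E0.4073
G1 X0.50 Y-6.00 E0.8145
G1 X7.57 Y-3.07 E1.2218
G1 X10.50 Y4.00 E1.6291
G1 X7.57 Y11.07 E2.0363
G1 X0.50 Y14.00 E2.4436
G1 X-6.57 Y11.07 E2.8509
G1 X-9.50 Y4.00 E3.2581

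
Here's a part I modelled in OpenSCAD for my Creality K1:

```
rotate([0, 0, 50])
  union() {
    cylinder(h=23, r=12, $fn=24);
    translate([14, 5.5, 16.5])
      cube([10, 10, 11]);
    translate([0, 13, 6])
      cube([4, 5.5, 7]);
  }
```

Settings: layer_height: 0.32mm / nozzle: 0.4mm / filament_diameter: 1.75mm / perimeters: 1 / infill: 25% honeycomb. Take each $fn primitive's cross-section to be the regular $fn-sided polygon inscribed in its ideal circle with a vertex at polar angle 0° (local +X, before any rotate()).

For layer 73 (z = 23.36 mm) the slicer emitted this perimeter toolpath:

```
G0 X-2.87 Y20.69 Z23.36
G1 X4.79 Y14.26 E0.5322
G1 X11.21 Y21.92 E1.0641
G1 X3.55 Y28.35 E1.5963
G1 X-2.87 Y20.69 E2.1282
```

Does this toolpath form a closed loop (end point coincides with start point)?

Start point (G0): (-2.87, 20.69). End point (last G1): the path returns to the start — closed.

yes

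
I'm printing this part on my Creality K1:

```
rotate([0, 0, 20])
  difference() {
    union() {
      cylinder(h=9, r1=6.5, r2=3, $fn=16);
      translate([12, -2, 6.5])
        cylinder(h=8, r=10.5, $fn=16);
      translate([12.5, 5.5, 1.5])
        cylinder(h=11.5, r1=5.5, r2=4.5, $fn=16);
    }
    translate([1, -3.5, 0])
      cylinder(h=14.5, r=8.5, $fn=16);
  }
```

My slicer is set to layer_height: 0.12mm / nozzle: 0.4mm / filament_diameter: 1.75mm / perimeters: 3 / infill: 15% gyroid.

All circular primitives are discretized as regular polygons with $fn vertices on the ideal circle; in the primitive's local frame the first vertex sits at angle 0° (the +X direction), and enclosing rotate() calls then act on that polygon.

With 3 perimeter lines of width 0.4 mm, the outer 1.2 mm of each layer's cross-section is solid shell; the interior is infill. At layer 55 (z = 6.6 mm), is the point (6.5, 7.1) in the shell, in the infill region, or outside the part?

At z = 6.6 mm: the cone (r1=6.5→r2=3) has section circumradius 3.933 here — a regular 16-gon; the cylinder at (12, -2): section is a regular 16-gon, circumradius r=10.5; the cone at (12.5, 5.5) contributes a regular 16-gon of circumradius 5.057 (interpolated between r1=5.5 and r2=4.5 at t=0.443); Taking the union: the regions partially overlap (shared area 72.30 mm²), so overlapping operands fuse into one piece — 1 connected region; the r=8.5 cylinder at (1, -3.5) contributes a regular 16-gon of circumradius 8.5; After the difference (first − rest): starting from that combined region, the r=8.5 cylinder at (1, -3.5) partially overlaps it — only the 118.39 mm² overlap (of its 221.19 mm²) is removed, clipping the outline — 1 connected region; (rotated 20° about Z; rotation is an isometry so areas/perimeters/island counts are preserved). Overall, the cross-section is a single solid region. Undo the 20° rotation: the query point maps to (8.536, 4.449) in the un-rotated model frame. The nearest boundary edge runs (8.85, -0.25)→(7.01, 2.51); distance from the point to it = 2.47 mm. The point is inside the cross-section and 2.47 mm from the nearest boundary — more than the 1.2 mm shell width (3 × 0.4), so it's in the infill interior.

infill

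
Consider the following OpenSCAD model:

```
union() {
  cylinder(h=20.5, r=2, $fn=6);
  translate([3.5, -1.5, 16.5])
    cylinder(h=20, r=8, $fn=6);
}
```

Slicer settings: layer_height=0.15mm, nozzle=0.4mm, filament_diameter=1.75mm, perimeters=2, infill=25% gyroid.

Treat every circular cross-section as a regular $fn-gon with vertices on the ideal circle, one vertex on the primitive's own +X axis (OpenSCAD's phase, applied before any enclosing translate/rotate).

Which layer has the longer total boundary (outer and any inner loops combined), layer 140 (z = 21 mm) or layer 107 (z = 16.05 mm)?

Layer 140 (z = 21): the cylinder is absent (z outside [0, 20.5]); the r=8 cylinder at (3.5, -1.5) contributes a regular 6-gon of circumradius 8 (perimeter = 2·6·8.000·sin(180°/6) = 48.00 mm); Merging all regions: only the r=8 cylinder at (3.5, -1.5) is present, so the union is just that shape — boundary = 48.00 mm. So its perimeter = 48.00 mm. Layer 107 (z = 16.05): the r=2 cylinder contributes a regular 6-gon of circumradius 2 (perimeter = 2·6·2.000·sin(180°/6) = 12.00 mm); the cylinder at (3.5, -1.5) is absent (z outside [16.5, 36.5]); Taking the union: only the r=2 cylinder is present, so the union is just that shape — boundary = 12.00 mm. So its perimeter = 12.00 mm. Layer 140 is larger (48.00 vs 12.00 mm).

layer 140 (z = 21 mm)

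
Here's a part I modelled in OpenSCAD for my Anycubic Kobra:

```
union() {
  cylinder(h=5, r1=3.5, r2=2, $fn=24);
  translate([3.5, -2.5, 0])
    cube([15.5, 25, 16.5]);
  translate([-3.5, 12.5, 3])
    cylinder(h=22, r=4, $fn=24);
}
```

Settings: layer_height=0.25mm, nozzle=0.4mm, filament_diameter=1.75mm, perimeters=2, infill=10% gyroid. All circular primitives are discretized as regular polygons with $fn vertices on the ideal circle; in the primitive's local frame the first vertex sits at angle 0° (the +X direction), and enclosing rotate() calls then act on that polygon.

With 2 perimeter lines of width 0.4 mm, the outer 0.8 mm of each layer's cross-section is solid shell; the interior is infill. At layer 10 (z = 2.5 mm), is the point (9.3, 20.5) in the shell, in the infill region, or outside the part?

At z = 2.5 mm: the cone contributes a regular 24-gon of circumradius 2.750 (interpolated between r1=3.5 and r2=2 at t=0.500); the cube at (3.5, -2.5) (footprint 15.5×25) is included at this height; the cylinder at (-3.5, 12.5) does not reach this height (z outside [3, 25]); Merging all regions: the 2 present regions are separate (no shared area or edge), so areas and boundary lengths simply add and each stays a separate island — 2 connected regions. Overall, the cross-section has 2 separate islands. The nearest boundary edge runs (3.50, 22.50)→(19.00, 22.50); distance from the point to it = 2.00 mm. (Shell/infill is judged within the island containing the point — the largest one.) The point is inside the cross-section and 2.00 mm from the nearest boundary — more than the 0.8 mm shell width (2 × 0.4), so it's in the infill interior.

infill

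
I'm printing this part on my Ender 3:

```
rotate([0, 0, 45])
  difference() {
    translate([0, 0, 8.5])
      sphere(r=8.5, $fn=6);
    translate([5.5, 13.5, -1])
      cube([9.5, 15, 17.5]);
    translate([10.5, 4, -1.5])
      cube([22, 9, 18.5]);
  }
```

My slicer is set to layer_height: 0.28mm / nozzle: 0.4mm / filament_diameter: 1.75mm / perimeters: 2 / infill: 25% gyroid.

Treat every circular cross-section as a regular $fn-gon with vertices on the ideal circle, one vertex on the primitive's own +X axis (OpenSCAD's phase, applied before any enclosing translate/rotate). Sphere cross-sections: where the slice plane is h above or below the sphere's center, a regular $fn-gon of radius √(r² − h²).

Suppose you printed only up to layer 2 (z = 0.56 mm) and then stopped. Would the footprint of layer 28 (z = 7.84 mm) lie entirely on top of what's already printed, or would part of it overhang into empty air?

part overhangs

Compare the two slices. At z = 0.56: the r=8.5 sphere contributes a regular 6-gon of circumradius √(8.5²−7.94²) = 3.034 (area = (6/2)·3.034²·sin(360°/6) = 23.92 mm²); the cube at (5.5, 13.5) (footprint 9.5×15) is included at this height (area 142.50 mm²); the cube at (10.5, 4) (footprint 22×9) is included at this height (area 198.00 mm²); After the difference (first − rest): starting from the r=8.5 sphere (23.92 mm²), the 9.5×15 cube at (5.5, 13.5) misses the remaining region (no effect); the 22×9 cube at (10.5, 4) misses the remaining region (no effect) — area = 23.92 mm²; (whole slice rotated 45° about Z — lengths, areas and connectivity unchanged). At z = 7.84: the sphere: section is a regular 6-gon, circumradius = √(r²−h²) = √(8.5²−0.66²) = 8.474 (area = (6/2)·8.474²·sin(360°/6) = 186.58 mm²); the 9.5×15 cube at (5.5, 13.5) contributes its full rectangle (area 142.50 mm²); the cube at (10.5, 4) (footprint 22×9) is included at this height (area 198.00 mm²); After the difference (first − rest): starting from the r=8.5 sphere (186.58 mm²), the 9.5×15 cube at (5.5, 13.5) misses the remaining region (no effect); the 22×9 cube at (10.5, 4) misses the remaining region (no effect) — area = 186.58 mm²; (whole slice rotated 45° about Z — lengths, areas and connectivity unchanged). Checking containment: at z = 7.84 the cross-section extends beyond the z = 0.56 cross-section by about 162.66 mm².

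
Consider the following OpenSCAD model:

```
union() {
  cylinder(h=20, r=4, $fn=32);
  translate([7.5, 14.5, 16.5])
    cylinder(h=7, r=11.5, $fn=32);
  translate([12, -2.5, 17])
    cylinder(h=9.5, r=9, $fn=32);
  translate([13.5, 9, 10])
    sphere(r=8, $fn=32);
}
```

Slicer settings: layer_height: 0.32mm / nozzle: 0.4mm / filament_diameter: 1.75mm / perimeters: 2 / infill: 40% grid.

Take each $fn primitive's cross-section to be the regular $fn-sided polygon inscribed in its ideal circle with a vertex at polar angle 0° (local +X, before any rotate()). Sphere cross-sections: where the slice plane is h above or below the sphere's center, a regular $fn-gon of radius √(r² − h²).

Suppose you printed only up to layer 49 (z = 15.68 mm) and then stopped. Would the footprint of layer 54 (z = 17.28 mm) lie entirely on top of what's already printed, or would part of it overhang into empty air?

Compare the two slices. At z = 15.68: the r=4 cylinder contributes a regular 32-gon of circumradius 4 (area = (32/2)·4.000²·sin(360°/32) = 49.94 mm²); the cylinder at (7.5, 14.5) is absent (z outside [16.5, 23.5]); the cylinder at (12, -2.5) is not intersected at this z (z outside [17, 26.5]); the r=8 sphere at (13.5, 9) slices to a regular 32-gon of circumradius 5.634 (√(r²−h²) with h=5.68 from center) (area = (32/2)·5.634²·sin(360°/32) = 99.07 mm²); Combining (union): the 2 present regions are separate (no shared area or edge), so areas and boundary lengths simply add and each stays a separate island — area = 149.01 mm². At z = 17.28: the r=4 cylinder gives a regular 32-gon of circumradius 4 (constant along its height) (area = (32/2)·4.000²·sin(360°/32) = 49.94 mm²); the cylinder at (7.5, 14.5): section is a regular 32-gon, circumradius r=11.5 (area = (32/2)·11.500²·sin(360°/32) = 412.81 mm²); the r=9 cylinder at (12, -2.5) contributes a regular 32-gon of circumradius 9 (area = (32/2)·9.000²·sin(360°/32) = 252.84 mm²); the sphere at (13.5, 9): section is a regular 32-gon, circumradius = √(r²−h²) = √(8²−7.28²) = 3.317 (area = (32/2)·3.317²·sin(360°/32) = 34.34 mm²); Taking the union: the regions partially overlap — summed areas 749.93 mm² minus the doubly-counted overlap 56.03 mm² gives 693.90 mm² — area = 693.90 mm². Checking containment: at z = 17.28 the cross-section extends beyond the z = 15.68 cross-section by about 555.79 mm².

part overhangs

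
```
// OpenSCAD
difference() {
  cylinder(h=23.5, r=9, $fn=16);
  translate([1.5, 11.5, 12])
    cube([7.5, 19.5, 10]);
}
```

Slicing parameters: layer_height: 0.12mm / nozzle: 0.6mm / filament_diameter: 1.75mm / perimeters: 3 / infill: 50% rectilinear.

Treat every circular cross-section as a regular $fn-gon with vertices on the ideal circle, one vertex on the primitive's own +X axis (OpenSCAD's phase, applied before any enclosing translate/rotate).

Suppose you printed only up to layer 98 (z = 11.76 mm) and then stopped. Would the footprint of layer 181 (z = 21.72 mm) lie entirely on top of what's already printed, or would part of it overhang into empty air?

Compare the two slices. At z = 11.76: the r=9 cylinder gives a regular 16-gon of circumradius 9 (constant along its height) (area = (16/2)·9.000²·sin(360°/16) = 247.98 mm²); the cube at (1.5, 11.5) is not intersected at this z (z outside [12, 22]); Subtracting the remaining from the first: none of the subtracted shapes is present at this height, so the r=9 cylinder is unchanged — area = 247.98 mm². At z = 21.72: the cylinder: section is a regular 16-gon, circumradius r=9 (area = (16/2)·9.000²·sin(360°/16) = 247.98 mm²); the cube at (1.5, 11.5) is present — its section is the full 7.5×19.5 rectangle (area 146.25 mm²); Taking the first minus the rest: starting from the r=9 cylinder (247.98 mm²), the 7.5×19.5 cube at (1.5, 11.5) misses the remaining region (no effect) — area = 247.98 mm². Checking containment: the cross-section at z = 21.72 is a subset of the cross-section at z = 11.76.

entirely on top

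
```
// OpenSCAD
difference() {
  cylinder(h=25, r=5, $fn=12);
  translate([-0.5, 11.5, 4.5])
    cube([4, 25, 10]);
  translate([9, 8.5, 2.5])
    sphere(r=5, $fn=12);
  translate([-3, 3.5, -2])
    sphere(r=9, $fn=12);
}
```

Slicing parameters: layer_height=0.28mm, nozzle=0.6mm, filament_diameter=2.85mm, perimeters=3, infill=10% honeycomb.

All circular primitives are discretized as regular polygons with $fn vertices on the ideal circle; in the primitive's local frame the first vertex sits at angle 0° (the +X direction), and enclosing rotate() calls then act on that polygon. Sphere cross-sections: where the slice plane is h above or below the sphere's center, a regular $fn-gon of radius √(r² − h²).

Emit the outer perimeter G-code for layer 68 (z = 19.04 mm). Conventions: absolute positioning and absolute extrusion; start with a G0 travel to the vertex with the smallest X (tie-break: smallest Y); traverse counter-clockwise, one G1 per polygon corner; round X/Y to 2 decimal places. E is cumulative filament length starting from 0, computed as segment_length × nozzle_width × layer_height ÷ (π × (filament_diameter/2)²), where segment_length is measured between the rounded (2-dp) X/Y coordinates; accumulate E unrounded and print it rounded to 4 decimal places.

G0 X-5.00 Y0.00 Z19.04
G1 X-4.33 Y-2.50 E0.0682
G1 X-2.50 Y-4.33 E0.1363
G1 X0.00 Y-5.00 E0.2045
G1 X2.50 Y-4.33 E0.2726
G1 X4.33 Y-2.50 E0.3408
G1 X5.00 Y0.00 E0.4090
G1 X4.33 Y2.50 E0.4771
G1 X2.50 Y4.33 E0.5453
G1 X0.00 Y5.00 E0.6134
G1 X-2.50 Y4.33 E0.6816
G1 X-4.33 Y2.50 E0.7497
G1 X-5.00 Y0.00 E0.8179

At z = 19.04 mm: the r=5 cylinder contributes a regular 12-gon of circumradius 5; the cube at (-0.5, 11.5) is not intersected at this z (z outside [4.5, 14.5]); the sphere at (9, 8.5) does not reach this height (|z−center|=16.540 > r=5); the sphere at (-3, 3.5) does not reach this height (|z−center|=21.040 > r=9); Taking the first minus the rest: none of the subtracted shapes is present at this height, so the r=5 cylinder is unchanged — 1 connected region. The outline is a single polygon with 12 vertices. Extrusion per mm of travel: 0.6 × 0.28 / (π × 1.425²) = 0.026335. Accumulating E over each segment gives final E = 0.8179.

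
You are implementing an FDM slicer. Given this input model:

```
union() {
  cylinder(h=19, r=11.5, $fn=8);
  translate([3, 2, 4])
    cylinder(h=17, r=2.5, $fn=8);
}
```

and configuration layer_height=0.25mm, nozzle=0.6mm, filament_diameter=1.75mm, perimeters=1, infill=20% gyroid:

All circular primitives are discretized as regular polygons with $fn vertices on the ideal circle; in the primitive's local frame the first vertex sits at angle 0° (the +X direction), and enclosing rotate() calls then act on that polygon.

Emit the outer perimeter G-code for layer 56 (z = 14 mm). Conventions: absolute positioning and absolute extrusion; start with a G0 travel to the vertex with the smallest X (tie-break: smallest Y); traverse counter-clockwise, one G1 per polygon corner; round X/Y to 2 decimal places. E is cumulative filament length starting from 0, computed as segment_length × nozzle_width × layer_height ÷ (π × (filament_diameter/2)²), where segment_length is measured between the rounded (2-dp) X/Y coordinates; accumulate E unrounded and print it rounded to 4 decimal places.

At z = 14 mm: the r=11.5 cylinder contributes a regular 8-gon of circumradius 11.5; the cylinder at (3, 2): section is a regular 8-gon, circumradius r=2.5; Combining (union): the r=2.5 cylinder at (3, 2) lies entirely inside the r=11.5 cylinder, so the union is just the r=11.5 cylinder — 1 connected region. The outline is a single polygon with 8 vertices. Extrusion per mm of travel: 0.6 × 0.25 / (π × 0.875²) = 0.062363. Accumulating E over each segment gives final E = 4.3907.

G0 X-11.50 Y0.00 Z14.00
G1 X-8.13 Y-8.13 E0.5488
G1 X0.00 Y-11.50 E1.0977
G1 X8.13 Y-8.13 E1.6465
G1 X11.50 Y0.00 E2.1954
G1 X8.13 Y8.13 E2.7442
G1 X0.00 Y11.50 E3.2930
G1 X-8.13 Y8.13 E3.8419
G1 X-11.50 Y0.00 E4.3907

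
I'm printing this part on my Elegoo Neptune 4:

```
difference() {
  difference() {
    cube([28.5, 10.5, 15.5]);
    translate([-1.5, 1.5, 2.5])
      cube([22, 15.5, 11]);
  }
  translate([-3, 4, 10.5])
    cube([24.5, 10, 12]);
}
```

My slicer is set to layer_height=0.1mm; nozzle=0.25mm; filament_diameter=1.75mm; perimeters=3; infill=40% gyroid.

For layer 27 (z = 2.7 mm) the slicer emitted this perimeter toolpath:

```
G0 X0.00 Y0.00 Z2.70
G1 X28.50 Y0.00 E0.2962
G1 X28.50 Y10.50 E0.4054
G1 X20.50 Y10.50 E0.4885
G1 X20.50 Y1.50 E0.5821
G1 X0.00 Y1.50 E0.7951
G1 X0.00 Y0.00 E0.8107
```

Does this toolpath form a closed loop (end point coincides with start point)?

yes

Start point (G0): (0.00, 0.00). End point (last G1): the path returns to the start — closed.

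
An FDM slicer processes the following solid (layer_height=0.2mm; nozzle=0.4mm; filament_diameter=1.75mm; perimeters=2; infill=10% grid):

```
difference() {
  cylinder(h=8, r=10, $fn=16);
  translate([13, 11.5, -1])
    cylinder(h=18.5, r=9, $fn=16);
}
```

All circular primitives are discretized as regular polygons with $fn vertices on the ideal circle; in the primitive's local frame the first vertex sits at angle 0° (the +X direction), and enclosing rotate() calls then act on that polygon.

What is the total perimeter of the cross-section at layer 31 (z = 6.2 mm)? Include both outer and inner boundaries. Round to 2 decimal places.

At z = 6.2 mm: the r=10 cylinder gives a regular 16-gon of circumradius 10 (constant along its height) (perimeter = 2·16·10.000·sin(180°/16) = 62.43 mm); the r=9 cylinder at (13, 11.5) contributes a regular 16-gon of circumradius 9 (perimeter = 2·16·9.000·sin(180°/16) = 56.19 mm); Taking the first minus the rest: starting from the r=10 cylinder, the r=9 cylinder at (13, 11.5) partially overlaps it — only the 6.68 mm² overlap (of its 247.98 mm²) is removed, clipping the outline — boundary = 62.46 mm. Overall, the cross-section is a single solid region. Total boundary length (outer) = 62.46 mm.

62.46 mm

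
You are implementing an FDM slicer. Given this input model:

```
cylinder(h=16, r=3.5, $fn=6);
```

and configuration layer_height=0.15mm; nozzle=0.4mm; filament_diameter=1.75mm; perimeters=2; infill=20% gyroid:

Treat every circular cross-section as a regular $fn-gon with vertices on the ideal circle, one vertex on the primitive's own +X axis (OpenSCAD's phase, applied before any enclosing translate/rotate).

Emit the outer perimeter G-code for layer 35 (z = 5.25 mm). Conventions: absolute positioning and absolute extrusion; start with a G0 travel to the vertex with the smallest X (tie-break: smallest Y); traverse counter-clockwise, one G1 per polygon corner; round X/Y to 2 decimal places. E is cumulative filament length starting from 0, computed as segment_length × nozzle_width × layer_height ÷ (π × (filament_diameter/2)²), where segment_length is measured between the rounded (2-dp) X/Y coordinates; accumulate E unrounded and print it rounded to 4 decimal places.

G0 X-3.50 Y0.00 Z5.25
G1 X-1.75 Y-3.03 E0.0873
G1 X1.75 Y-3.03 E0.1746
G1 X3.50 Y0.00 E0.2619
G1 X1.75 Y3.03 E0.3492
G1 X-1.75 Y3.03 E0.4365
G1 X-3.50 Y0.00 E0.5238

At z = 5.25 mm: the r=3.5 cylinder contributes a regular 6-gon of circumradius 3.5. The outline is a single polygon with 6 vertices. Extrusion per mm of travel: 0.4 × 0.15 / (π × 0.875²) = 0.024945. Accumulating E over each segment gives final E = 0.5238.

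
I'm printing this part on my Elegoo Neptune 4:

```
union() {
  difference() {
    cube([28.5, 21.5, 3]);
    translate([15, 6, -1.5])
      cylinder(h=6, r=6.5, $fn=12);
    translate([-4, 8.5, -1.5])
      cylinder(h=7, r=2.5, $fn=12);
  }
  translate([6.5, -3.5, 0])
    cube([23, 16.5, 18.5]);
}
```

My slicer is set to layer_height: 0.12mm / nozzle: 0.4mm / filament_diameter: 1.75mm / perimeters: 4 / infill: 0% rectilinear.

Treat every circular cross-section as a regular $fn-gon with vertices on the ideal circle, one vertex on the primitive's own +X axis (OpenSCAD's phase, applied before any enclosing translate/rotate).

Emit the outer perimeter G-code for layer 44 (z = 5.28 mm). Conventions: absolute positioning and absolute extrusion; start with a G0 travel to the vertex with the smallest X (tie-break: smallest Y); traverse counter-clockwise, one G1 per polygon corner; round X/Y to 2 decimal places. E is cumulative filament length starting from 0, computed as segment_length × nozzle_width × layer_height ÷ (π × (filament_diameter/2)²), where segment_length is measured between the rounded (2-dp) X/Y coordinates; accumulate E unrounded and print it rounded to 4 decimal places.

At z = 5.28 mm: the cube does not reach this height (z outside [0, 3]); the cylinder at (15, 6) does not reach this height (z outside [-1.5, 4.5]); the cylinder at (-4, 8.5): section is a regular 12-gon, circumradius r=2.5; Subtracting the remaining from the first: the first operand is absent here, so nothing remains; the cube at (6.5, -3.5) (footprint 23×16.5) is included at this height; Combining (union): only the 23×16.5 cube at (6.5, -3.5) is present, so the union is just that shape — 1 connected region. The outline is a single polygon with 4 vertices. Extrusion per mm of travel: 0.4 × 0.12 / (π × 0.875²) = 0.019956. Accumulating E over each segment gives final E = 1.5765.

G0 X6.50 Y-3.50 Z5.28
G1 X29.50 Y-3.50 E0.4590
G1 X29.50 Y13.00 E0.7883
G1 X6.50 Y13.00 E1.2473
G1 X6.50 Y-3.50 E1.5765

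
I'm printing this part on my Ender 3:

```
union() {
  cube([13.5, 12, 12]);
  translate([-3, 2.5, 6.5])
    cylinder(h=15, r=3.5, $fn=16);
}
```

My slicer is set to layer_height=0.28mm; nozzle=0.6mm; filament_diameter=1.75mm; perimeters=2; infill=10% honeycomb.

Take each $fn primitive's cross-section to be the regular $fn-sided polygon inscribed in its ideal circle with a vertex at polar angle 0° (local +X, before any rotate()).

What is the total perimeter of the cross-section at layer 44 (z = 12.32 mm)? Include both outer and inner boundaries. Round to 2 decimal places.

At z = 12.32 mm: the cube is absent (z outside [0, 12]); the cylinder at (-3, 2.5): section is a regular 16-gon, circumradius r=3.5 (perimeter = 2·16·3.500·sin(180°/16) = 21.85 mm); Merging all regions: only the r=3.5 cylinder at (-3, 2.5) is present, so the union is just that shape — boundary = 21.85 mm. Overall, the cross-section is a single solid region. Total boundary length (outer) = 21.85 mm.

21.85 mm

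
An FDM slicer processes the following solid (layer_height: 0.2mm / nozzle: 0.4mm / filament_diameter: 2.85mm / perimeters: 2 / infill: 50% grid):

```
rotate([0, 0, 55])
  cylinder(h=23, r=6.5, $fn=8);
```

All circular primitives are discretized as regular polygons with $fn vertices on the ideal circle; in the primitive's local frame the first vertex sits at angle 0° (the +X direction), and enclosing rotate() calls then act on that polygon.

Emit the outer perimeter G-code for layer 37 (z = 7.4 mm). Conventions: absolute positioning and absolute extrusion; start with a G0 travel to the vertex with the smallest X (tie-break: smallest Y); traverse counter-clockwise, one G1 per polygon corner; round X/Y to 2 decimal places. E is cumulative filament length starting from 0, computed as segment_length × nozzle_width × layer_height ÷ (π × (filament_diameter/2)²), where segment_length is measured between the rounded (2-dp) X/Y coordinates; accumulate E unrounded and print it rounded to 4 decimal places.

At z = 7.4 mm: the r=6.5 cylinder gives a regular 8-gon of circumradius 6.5 (constant along its height); (whole slice rotated 55° about Z — lengths, areas and connectivity unchanged). The outline is a single polygon with 8 vertices. Extrusion per mm of travel: 0.4 × 0.2 / (π × 1.425²) = 0.012540. Accumulating E over each segment gives final E = 0.4990.

G0 X-6.40 Y-1.13 Z7.40
G1 X-3.73 Y-5.32 E0.0623
G1 X1.13 Y-6.40 E0.1247
G1 X5.32 Y-3.73 E0.1870
G1 X6.40 Y1.13 E0.2495
G1 X3.73 Y5.32 E0.3118
G1 X-1.13 Y6.40 E0.3742
G1 X-5.32 Y3.73 E0.4365
G1 X-6.40 Y-1.13 E0.4990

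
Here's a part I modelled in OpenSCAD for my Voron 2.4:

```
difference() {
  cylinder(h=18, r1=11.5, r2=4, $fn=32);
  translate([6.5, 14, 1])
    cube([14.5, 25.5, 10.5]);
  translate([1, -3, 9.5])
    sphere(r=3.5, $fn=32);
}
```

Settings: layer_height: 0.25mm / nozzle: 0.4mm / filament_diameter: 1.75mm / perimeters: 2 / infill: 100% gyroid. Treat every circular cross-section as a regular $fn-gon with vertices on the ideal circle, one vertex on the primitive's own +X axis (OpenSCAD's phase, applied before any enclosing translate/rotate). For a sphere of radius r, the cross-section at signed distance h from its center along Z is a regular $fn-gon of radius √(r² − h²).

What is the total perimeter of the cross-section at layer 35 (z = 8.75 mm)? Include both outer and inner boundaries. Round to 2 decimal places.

At z = 8.75 mm: the cone: at t=0.486 of its height the radius interpolates to r₁+(r₂−r₁)t = 7.854, giving a regular 32-gon of that circumradius (perimeter = 2·32·7.854·sin(180°/32) = 49.27 mm); the cube at (6.5, 14) (footprint 14.5×25.5) is included at this height (perimeter 80.00 mm); the sphere at (1, -3): section is a regular 32-gon, circumradius = √(r²−h²) = √(3.5²−0.75²) = 3.419 (perimeter = 2·32·3.419·sin(180°/32) = 21.45 mm); After the difference (first − rest): starting from the cone, the 14.5×25.5 cube at (6.5, 14) misses the remaining region (no effect); the r=3.5 sphere at (1, -3) lies wholly inside it (removes its full 36.48 mm² and its 21.45 mm outline becomes a hole wall) — boundary (outer + 1 inner loop) = 70.72 mm. Overall, the cross-section is one region with 1 hole. Total boundary length (outer + inner) = 70.72 mm.

70.72 mm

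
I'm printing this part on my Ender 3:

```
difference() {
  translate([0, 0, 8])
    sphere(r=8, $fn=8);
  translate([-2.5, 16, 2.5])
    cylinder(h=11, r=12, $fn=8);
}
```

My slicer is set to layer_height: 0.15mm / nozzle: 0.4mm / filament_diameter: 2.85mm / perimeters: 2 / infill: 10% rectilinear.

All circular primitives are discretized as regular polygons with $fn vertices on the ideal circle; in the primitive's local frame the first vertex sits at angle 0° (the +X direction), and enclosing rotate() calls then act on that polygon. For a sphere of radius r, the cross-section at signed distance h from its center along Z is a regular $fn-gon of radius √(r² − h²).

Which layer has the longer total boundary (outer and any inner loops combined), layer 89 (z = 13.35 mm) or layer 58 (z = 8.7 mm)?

layer 58 (z = 8.7 mm)

Layer 89 (z = 13.35): the r=8 sphere contributes a regular 8-gon of circumradius √(8²−5.35²) = 5.948 (perimeter = 2·8·5.948·sin(180°/8) = 36.42 mm); the cylinder at (-2.5, 16): section is a regular 8-gon, circumradius r=12 (perimeter = 2·8·12.000·sin(180°/8) = 73.48 mm); Taking the first minus the rest: starting from the r=8 sphere, the r=12 cylinder at (-2.5, 16) partially overlaps it — only the 3.29 mm² overlap (of its 407.29 mm²) is removed, clipping the outline — boundary = 36.42 mm. So its perimeter = 36.42 mm. Layer 58 (z = 8.7): the r=8 sphere slices to a regular 8-gon of circumradius 7.969 (√(r²−h²) with h=0.7 from center) (perimeter = 2·8·7.969·sin(180°/8) = 48.80 mm); the r=12 cylinder at (-2.5, 16) gives a regular 8-gon of circumradius 12 (constant along its height) (perimeter = 2·8·12.000·sin(180°/8) = 73.48 mm); Subtracting the remaining from the first: starting from the r=8 sphere, the r=12 cylinder at (-2.5, 16) partially overlaps it — only the 17.68 mm² overlap (of its 407.29 mm²) is removed, clipping the outline — boundary = 48.61 mm. So its perimeter = 48.61 mm. Layer 58 is larger (48.61 vs 36.42 mm).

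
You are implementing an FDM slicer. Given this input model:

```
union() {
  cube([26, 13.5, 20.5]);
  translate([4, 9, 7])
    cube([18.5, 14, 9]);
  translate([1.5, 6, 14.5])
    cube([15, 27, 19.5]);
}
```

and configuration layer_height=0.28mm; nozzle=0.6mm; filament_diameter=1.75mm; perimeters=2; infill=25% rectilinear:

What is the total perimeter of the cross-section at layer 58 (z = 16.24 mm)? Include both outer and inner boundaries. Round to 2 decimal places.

118.00 mm

At z = 16.24 mm: the cube is present — its section is the full 26×13.5 rectangle (perimeter 79.00 mm); the cube at (4, 9) is not intersected at this z (z outside [7, 16]); the cube at (1.5, 6) is present — its section is the full 15×27 rectangle (perimeter 84.00 mm); Combining (union): the regions partially overlap (shared area 112.50 mm²), so the edge portions inside another operand are dropped and the merged outline is re-measured after clipping — boundary = 118.00 mm. Overall, the cross-section is a single solid region. Total boundary length (outer) = 118.00 mm.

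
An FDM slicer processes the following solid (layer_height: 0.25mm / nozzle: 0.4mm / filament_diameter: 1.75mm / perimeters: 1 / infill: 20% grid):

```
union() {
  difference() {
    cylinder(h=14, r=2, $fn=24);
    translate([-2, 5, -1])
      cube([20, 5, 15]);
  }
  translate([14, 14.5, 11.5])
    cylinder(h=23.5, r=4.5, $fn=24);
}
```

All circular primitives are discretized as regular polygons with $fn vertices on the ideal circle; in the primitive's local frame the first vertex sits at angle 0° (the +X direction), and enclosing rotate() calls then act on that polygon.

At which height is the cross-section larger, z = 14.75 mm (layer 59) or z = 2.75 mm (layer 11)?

Layer 59 (z = 14.75): the cylinder is not intersected at this z (z outside [0, 14]); the cube at (-2, 5) is absent (z outside [-1, 14]); Taking the first minus the rest: the first operand is absent here, so nothing remains; the r=4.5 cylinder at (14, 14.5) gives a regular 24-gon of circumradius 4.5 (constant along its height) (area = (24/2)·4.500²·sin(360°/24) = 62.89 mm²); Taking the union: only the r=4.5 cylinder at (14, 14.5) is present, so the union is just that shape — area = 62.89 mm². So its area = 62.89 mm². Layer 11 (z = 2.75): the cylinder: section is a regular 24-gon, circumradius r=2 (area = (24/2)·2.000²·sin(360°/24) = 12.42 mm²); the 20×5 cube at (-2, 5) contributes its full rectangle (area 100.00 mm²); Taking the first minus the rest: starting from the r=2 cylinder (12.42 mm²), the 20×5 cube at (-2, 5) misses the remaining region (no effect) — area = 12.42 mm²; the cylinder at (14, 14.5) does not reach this height (z outside [11.5, 35]); Combining (union): only that combined region is present, so the union is just that shape — area = 12.42 mm². So its area = 12.42 mm². Layer 59 is larger (62.89 vs 12.42 mm²).

layer 59 (z = 14.75 mm)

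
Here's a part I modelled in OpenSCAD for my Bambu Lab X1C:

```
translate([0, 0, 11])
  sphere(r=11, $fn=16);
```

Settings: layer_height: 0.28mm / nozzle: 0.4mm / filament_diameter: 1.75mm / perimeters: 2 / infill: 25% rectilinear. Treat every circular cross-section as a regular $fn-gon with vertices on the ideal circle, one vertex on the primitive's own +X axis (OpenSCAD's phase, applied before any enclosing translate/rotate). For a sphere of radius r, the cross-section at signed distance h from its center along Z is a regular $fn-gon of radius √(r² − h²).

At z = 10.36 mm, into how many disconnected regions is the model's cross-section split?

At z = 10.36 mm: the r=11 sphere contributes a regular 16-gon of circumradius √(11²−0.64²) = 10.981. The result has 1 disconnected region.

1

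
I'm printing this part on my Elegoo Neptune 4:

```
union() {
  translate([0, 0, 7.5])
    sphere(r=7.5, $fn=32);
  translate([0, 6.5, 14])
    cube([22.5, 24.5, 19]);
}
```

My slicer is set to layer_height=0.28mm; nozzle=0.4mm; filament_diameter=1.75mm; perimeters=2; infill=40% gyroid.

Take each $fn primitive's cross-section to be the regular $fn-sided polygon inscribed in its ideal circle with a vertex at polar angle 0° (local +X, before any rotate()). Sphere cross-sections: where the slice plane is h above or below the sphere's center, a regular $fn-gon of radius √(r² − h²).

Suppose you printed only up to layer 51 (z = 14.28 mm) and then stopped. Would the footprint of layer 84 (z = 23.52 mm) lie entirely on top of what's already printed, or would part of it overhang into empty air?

Compare the two slices. At z = 14.28: the r=7.5 sphere contributes a regular 32-gon of circumradius √(7.5²−6.78²) = 3.206 (area = (32/2)·3.206²·sin(360°/32) = 32.09 mm²); the 22.5×24.5 cube at (0, 6.5) contributes its full rectangle (area 551.25 mm²); Merging all regions: the 2 present regions are separate (no shared area or edge), so areas and boundary lengths simply add and each stays a separate island — area = 583.34 mm². At z = 23.52: the sphere is absent (|z−center|=16.020 > r=7.5); the cube at (0, 6.5) is present — its section is the full 22.5×24.5 rectangle (area 551.25 mm²); Combining (union): only the 22.5×24.5 cube at (0, 6.5) is present, so the union is just that shape — area = 551.25 mm². Checking containment: the cross-section at z = 23.52 is a subset of the cross-section at z = 14.28.

entirely on top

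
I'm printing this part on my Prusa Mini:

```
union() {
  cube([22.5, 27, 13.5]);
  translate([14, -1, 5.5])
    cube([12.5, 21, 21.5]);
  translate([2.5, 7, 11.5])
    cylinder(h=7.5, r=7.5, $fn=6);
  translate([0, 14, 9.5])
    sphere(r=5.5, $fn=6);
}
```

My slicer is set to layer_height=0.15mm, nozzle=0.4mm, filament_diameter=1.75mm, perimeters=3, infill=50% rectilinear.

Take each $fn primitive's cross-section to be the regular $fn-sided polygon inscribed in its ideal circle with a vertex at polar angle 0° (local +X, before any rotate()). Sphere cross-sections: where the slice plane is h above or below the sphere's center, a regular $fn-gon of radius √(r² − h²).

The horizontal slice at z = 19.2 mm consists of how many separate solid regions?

At z = 19.2 mm: the cube does not reach this height (z outside [0, 13.5]); the cube at (14, -1) is present — its section is the full 12.5×21 rectangle; the cylinder at (2.5, 7) does not reach this height (z outside [11.5, 19]); the sphere at (0, 14) does not reach this height (|z−center|=9.700 > r=5.5); Taking the union: only the 12.5×21 cube at (14, -1) is present, so the union is just that shape — 1 connected region. The result has 1 disconnected region.

1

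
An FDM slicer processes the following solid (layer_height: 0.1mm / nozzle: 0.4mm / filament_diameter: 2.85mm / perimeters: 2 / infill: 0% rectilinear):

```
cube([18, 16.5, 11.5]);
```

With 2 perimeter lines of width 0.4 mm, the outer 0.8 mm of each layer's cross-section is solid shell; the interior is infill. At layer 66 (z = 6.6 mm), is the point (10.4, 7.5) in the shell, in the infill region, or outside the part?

infill

At z = 6.6 mm: the 18×16.5 cube contributes its full rectangle. Overall, the cross-section is a single solid region. The nearest boundary edge runs (0.00, 0.00)→(18.00, 0.00); distance from the point to it = 7.50 mm. The point is inside the cross-section and 7.50 mm from the nearest boundary — more than the 0.8 mm shell width (2 × 0.4), so it's in the infill interior.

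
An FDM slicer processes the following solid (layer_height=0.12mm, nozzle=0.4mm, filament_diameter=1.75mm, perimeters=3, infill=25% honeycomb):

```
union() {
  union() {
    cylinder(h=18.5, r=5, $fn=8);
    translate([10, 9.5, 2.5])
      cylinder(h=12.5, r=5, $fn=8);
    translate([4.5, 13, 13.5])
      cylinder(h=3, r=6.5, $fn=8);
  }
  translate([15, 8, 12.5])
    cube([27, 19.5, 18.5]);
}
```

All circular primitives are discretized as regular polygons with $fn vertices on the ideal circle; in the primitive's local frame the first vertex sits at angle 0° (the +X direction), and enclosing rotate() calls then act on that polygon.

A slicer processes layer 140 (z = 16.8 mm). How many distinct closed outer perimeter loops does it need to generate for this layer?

At z = 16.8 mm: the cylinder: section is a regular 8-gon, circumradius r=5; the cylinder at (10, 9.5) is not intersected at this z (z outside [2.5, 15]); the cylinder at (4.5, 13) is absent (z outside [13.5, 16.5]); Combining (union): only the r=5 cylinder is present, so the union is just that shape — 1 connected region; the 27×19.5 cube at (15, 8) contributes its full rectangle; Merging all regions: the 2 present regions are separate (no shared area or edge), so areas and boundary lengths simply add and each stays a separate island — 2 connected regions. The result has 2 disconnected regions.

2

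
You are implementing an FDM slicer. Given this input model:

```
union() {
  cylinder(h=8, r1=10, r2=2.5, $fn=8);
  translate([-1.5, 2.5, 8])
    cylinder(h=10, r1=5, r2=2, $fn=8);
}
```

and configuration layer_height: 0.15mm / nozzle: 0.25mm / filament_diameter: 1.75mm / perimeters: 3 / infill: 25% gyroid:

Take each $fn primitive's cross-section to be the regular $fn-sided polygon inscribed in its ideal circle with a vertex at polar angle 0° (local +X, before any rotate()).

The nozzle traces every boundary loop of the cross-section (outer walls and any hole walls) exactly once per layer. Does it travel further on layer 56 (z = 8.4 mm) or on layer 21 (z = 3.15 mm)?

layer 21 (z = 3.15 mm)

Layer 56 (z = 8.4): the cone is absent (z outside [0, 8]); the cone at (-1.5, 2.5) contributes a regular 8-gon of circumradius 4.880 (interpolated between r1=5 and r2=2 at t=0.040) (perimeter = 2·8·4.880·sin(180°/8) = 29.88 mm); Merging all regions: only the cone at (-1.5, 2.5) is present, so the union is just that shape — boundary = 29.88 mm. So its perimeter = 29.88 mm. Layer 21 (z = 3.15): the cone (r1=10→r2=2.5) has section circumradius 7.047 here — a regular 8-gon (perimeter = 2·8·7.047·sin(180°/8) = 43.15 mm); the cone at (-1.5, 2.5) is not intersected at this z (z outside [8, 18]); Merging all regions: only the cone is present, so the union is just that shape — boundary = 43.15 mm. So its perimeter = 43.15 mm. Layer 21 is larger (43.15 vs 29.88 mm).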